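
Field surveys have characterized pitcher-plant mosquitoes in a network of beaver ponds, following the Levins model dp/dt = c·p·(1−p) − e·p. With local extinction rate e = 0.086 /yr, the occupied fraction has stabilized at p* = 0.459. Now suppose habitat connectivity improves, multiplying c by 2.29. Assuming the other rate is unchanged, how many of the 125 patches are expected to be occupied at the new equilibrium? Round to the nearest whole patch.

Balance c(1−p*) = e gives c = e/(1 − 0.45900) = 0.086/0.54100 = 0.15896.
New p* = 1 − e/c = 1 − 0.08600/0.36402 = 0.76375.
Expected occupied = 125 × 0.76375 = 95.47 ≈ 95.

95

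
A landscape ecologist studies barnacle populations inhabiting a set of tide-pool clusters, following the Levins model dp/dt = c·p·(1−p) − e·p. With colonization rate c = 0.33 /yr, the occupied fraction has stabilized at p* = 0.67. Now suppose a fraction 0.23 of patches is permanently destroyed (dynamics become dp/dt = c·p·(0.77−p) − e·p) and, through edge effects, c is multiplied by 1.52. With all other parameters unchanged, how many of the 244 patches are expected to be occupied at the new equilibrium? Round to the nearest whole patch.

135

Balance c(1−p*) = e gives e = 0.33×(1 − 0.67000) = 0.10890.
New p* = 0.77 − e/c = 0.77 − 0.10890/0.50160 = 0.55289.
Expected occupied = 244 × 0.55289 = 134.91 ≈ 135.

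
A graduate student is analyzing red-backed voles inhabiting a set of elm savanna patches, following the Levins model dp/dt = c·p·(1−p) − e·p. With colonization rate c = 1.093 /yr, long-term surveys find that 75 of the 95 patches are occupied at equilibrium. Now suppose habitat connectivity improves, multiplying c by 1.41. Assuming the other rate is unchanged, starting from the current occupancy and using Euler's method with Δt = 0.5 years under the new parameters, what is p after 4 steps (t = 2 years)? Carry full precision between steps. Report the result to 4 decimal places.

Observed p* = 75/95 = 0.78947.
Balance c(1−p*) = e gives e = 1.093×(1 − 0.78947) = 0.23011.
Starting from p₀ = 0.78947; update p ← p + (dp/dt)·Δt with the new parameters.
  1  |  dp/dt·Δt = +0.037241  |  p_1 = 0.826714
  2  |  dp/dt·Δt = +0.015274  |  p_2 = 0.841988
  3  |  dp/dt·Δt = +0.005646  |  p_3 = 0.847634
  4  |  dp/dt·Δt = +0.001996  |  p_4 = 0.849631

0.8496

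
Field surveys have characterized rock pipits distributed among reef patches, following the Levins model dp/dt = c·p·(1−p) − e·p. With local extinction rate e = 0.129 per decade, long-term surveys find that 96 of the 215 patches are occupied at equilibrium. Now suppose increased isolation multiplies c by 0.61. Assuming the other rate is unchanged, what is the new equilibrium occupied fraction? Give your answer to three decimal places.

Observed p* = 96/215 = 0.44651.
Balance c(1−p*) = e gives c = e/(1 − 0.44651) = 0.129/0.55349 = 0.23307.
New p* = 1 − e/c = 1 − 0.12900/0.14217 = 0.09264.

0.093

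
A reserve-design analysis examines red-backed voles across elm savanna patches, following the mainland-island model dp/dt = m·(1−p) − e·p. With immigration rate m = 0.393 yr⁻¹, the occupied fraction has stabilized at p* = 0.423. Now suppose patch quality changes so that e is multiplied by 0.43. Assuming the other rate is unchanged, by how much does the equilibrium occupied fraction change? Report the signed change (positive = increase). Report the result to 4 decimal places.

Balance m(1−p*) = e·p* gives e = m(1−p*)/p* = 0.393×0.57700/0.42300 = 0.53608.
New p* = m/(m+e) = 0.39300/(0.39300+0.23051) = 0.63030.
Δp* = 0.63030 − 0.42300 = +0.20730.

0.2073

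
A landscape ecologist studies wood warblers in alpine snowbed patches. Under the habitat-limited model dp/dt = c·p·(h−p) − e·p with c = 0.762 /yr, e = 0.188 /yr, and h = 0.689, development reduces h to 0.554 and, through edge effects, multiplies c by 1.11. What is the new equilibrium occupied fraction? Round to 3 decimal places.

Before: p* = h − e/c = 0.689 − 0.188/0.762 = 0.689 − 0.2467 = 0.4423.
After: c = 0.84582, e = 0.188, h = 0.554; p* = 0.554 − 0.188/0.84582 = 0.3317.

0.332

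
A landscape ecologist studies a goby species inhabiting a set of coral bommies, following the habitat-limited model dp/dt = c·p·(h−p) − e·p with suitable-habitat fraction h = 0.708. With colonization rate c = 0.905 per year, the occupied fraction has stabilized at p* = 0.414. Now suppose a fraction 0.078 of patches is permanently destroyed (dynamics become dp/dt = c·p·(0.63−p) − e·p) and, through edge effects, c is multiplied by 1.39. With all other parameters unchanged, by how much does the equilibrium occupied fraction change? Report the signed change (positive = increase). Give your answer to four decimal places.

0.0045

Balance c(h−p*) = e gives e = 0.905×(0.708 − 0.41400) = 0.26607.
New p* = 0.63 − e/c = 0.63 − 0.26607/1.25795 = 0.41849.
Δp* = 0.41849 − 0.41400 = +0.00449.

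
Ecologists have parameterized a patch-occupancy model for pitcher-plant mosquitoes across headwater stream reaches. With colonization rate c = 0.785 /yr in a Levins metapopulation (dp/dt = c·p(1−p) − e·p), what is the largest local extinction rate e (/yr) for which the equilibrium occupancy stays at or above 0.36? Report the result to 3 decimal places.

0.502

1 − e/c ≥ 0.36 ⇒ e ≤ c(1 − 0.36) = 0.785 × 0.6400.
e_max = 0.5024.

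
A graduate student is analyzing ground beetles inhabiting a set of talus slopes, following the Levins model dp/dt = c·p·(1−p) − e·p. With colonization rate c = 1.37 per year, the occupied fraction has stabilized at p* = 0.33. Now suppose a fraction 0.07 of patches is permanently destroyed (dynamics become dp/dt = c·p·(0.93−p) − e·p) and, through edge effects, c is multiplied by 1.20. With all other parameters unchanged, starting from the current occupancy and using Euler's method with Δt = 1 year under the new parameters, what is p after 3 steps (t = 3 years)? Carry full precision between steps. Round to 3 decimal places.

0.368

Balance c(1−p*) = e gives e = 1.37×(1 − 0.33000) = 0.91790.
Starting from p₀ = 0.33000; update p ← p + (dp/dt)·Δt with the new parameters.
t = 1: p = 0.33000 + (+0.02261) = 0.35261
t = 2: p = 0.35261 + (+0.01105) = 0.36365
t = 3: p = 0.36365 + (+0.00479) = 0.36844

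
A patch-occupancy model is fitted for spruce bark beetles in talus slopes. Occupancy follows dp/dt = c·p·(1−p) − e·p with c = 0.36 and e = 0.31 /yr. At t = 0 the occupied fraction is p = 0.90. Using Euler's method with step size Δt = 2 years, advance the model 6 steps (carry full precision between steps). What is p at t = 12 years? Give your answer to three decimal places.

0.217

Update rule: p ← p + [c·p·(1−p) − e·p]·Δt with Δt = 2.
  1  |  dp/dt·Δt = -0.493200  |  p_1 = 0.406800
  2  |  dp/dt·Δt = -0.078470  |  p_2 = 0.328330
  3  |  dp/dt·Δt = -0.044783  |  p_3 = 0.283547
  4  |  dp/dt·Δt = -0.029532  |  p_4 = 0.254014
  5  |  dp/dt·Δt = -0.021055  |  p_5 = 0.232959
  6  |  dp/dt·Δt = -0.015778  |  p_6 = 0.217180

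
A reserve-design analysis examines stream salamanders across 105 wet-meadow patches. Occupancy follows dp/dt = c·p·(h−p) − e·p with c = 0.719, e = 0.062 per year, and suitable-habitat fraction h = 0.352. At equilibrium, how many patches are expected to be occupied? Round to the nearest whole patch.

p* = h − e/c = 0.352 − 0.0862 = 0.2658.
Expected occupied patches = N × p* = 105 × 0.2658 = 27.91 ≈ 28.

28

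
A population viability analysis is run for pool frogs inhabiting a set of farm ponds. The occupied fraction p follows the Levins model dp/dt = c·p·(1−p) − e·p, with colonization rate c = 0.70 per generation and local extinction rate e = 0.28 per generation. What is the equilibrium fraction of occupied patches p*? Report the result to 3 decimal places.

At equilibrium, colonization balances extinction: c·p*·(1−p*) = e·p*.
So p* = 1 − e/c = 1 − 0.28/0.70 = 1 − 0.4000 = 0.6000.

0.600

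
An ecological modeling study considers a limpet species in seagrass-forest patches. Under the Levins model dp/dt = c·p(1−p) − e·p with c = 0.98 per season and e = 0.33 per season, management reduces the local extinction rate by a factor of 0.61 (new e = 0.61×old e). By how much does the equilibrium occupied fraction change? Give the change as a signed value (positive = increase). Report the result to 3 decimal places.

Before: p* = 1 − 0.33/0.98 = 0.6633.
After the change, c = 0.98, e = 0.2013, so p* = 1 − 0.2013/0.98 = 0.7946.
Δp* = 0.7946 − 0.6633 = +0.1313.

0.131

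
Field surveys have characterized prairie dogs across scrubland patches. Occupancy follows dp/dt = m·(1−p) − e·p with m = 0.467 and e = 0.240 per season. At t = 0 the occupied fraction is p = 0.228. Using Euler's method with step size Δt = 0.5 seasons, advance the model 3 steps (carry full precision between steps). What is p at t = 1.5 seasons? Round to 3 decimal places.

Update rule: p ← p + [m·(1−p) − e·p]·Δt with Δt = 0.5.
  1  |  dp/dt·Δt = +0.152902  |  p_1 = 0.380902
  2  |  dp/dt·Δt = +0.098851  |  p_2 = 0.479753
  3  |  dp/dt·Δt = +0.063907  |  p_3 = 0.543660

0.544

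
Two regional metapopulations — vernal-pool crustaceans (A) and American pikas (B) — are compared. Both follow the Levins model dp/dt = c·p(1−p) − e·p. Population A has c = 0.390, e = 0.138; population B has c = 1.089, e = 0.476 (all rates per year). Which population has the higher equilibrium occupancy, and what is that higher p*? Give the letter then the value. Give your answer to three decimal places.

A: p*_A = 1 − 0.138/0.390 = 0.6462.
B: p*_B = 1 − 0.476/1.089 = 0.5629.
A is higher at 0.6462.

A, 0.646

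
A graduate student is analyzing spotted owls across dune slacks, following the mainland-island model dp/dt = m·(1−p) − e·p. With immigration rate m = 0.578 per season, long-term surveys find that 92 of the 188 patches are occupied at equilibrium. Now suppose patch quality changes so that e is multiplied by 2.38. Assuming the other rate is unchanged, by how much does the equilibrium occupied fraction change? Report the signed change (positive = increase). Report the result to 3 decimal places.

Observed p* = 92/188 = 0.48936.
Balance m(1−p*) = e·p* gives e = m(1−p*)/p* = 0.578×0.51064/0.48936 = 0.60313.
New p* = m/(m+e) = 0.57800/(0.57800+1.43545) = 0.28707.
Δp* = 0.28707 − 0.48936 = -0.20229.

-0.202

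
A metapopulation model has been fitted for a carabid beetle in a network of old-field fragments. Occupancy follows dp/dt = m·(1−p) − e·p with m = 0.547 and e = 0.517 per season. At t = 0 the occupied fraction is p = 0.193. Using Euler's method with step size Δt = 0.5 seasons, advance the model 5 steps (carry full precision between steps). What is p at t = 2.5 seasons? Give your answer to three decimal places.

0.507

Update rule: p ← p + [m·(1−p) − e·p]·Δt with Δt = 0.5.
t = 0.5: p = 0.19300 + (+0.17082) = 0.36382
t = 1: p = 0.36382 + (+0.07995) = 0.44377
t = 1.5: p = 0.44377 + (+0.03741) = 0.48118
t = 2: p = 0.48118 + (+0.01751) = 0.49869
t = 2.5: p = 0.49869 + (+0.00819) = 0.50689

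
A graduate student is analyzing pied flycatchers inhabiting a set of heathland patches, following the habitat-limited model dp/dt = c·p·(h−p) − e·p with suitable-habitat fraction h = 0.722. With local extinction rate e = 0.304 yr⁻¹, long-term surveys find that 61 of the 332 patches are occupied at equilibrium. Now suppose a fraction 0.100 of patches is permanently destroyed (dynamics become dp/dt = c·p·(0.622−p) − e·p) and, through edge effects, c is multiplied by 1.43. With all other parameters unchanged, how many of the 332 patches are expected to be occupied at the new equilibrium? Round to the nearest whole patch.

Observed p* = 61/332 = 0.18373.
Balance c(h−p*) = e gives c = e/(0.722 − 0.18373) = 0.304/0.53827 = 0.56477.
New p* = 0.622 − e/c = 0.622 − 0.30400/0.80762 = 0.24559.
Expected occupied = 332 × 0.24559 = 81.54 ≈ 82.

82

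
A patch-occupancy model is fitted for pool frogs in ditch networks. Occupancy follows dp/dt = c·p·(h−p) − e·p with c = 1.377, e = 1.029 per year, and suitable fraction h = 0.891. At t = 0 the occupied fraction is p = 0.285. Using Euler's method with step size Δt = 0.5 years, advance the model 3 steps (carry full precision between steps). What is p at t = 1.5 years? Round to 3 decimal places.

Update rule: p ← p + [c·p·(h−p) − e·p]·Δt with Δt = 0.5.
  1  |  dp/dt·Δt = -0.027722  |  p_1 = 0.257278
  2  |  dp/dt·Δt = -0.020115  |  p_2 = 0.237164
  3  |  dp/dt·Δt = -0.015258  |  p_3 = 0.221906

0.222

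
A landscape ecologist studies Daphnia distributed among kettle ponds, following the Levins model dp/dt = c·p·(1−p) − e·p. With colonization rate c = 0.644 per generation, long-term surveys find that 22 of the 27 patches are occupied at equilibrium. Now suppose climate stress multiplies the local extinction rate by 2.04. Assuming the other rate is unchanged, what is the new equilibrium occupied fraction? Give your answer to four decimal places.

Observed p* = 22/27 = 0.81481.
Balance c(1−p*) = e gives e = 0.644×(1 − 0.81481) = 0.11926.
New p* = 1 − e/c = 1 − 0.24329/0.64400 = 0.62222.

0.6222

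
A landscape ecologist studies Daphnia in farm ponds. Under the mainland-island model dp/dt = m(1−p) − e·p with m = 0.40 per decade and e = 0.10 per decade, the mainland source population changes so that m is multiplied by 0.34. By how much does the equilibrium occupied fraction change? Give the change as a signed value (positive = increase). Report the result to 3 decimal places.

-0.224

Before: p* = 0.40/(0.40+0.10) = 0.8000.
After: m = 0.136, e = 0.1; p* = 0.136/0.2360 = 0.5763.
Δp* = 0.5763 − 0.8000 = -0.2237.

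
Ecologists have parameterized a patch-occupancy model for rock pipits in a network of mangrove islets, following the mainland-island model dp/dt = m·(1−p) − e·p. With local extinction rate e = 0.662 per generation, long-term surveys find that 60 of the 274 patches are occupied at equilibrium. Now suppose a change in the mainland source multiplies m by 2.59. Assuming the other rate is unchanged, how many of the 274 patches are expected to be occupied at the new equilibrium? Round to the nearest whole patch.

Observed p* = 60/274 = 0.21898.
Balance m(1−p*) = e·p* gives m = e·p*/(1−p*) = 0.662×0.21898/0.78102 = 0.18561.
New p* = m/(m+e) = 0.48073/(0.48073+0.66200) = 0.42069.
Expected occupied = 274 × 0.42069 = 115.27 ≈ 115.

115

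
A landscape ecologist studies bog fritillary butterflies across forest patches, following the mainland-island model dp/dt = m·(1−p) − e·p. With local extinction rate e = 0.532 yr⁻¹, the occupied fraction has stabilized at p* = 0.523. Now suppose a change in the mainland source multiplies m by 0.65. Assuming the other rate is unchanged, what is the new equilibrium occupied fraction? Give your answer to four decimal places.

Balance m(1−p*) = e·p* gives m = e·p*/(1−p*) = 0.532×0.52300/0.47700 = 0.58330.
New p* = m/(m+e) = 0.37915/(0.37915+0.53200) = 0.41612.

0.4161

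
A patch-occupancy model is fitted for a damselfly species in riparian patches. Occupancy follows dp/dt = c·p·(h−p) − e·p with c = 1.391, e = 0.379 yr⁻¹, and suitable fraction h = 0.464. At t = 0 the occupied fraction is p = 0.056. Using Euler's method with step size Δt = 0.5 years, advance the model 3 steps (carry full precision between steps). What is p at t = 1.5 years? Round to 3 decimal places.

Update rule: p ← p + [c·p·(h−p) − e·p]·Δt with Δt = 0.5.
  1  |  dp/dt·Δt = +0.005279  |  p_1 = 0.061279
  2  |  dp/dt·Δt = +0.005551  |  p_2 = 0.066830
  3  |  dp/dt·Δt = +0.005796  |  p_3 = 0.072626

0.073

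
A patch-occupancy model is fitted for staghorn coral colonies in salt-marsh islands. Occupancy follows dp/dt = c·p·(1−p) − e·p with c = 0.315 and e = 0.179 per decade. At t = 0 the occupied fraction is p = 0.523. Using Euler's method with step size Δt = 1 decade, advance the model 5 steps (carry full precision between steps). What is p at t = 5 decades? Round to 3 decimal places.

0.471

Update rule: p ← p + [c·p·(1−p) − e·p]·Δt with Δt = 1.
step 1: Δp = -0.01503, p = 0.50797
step 2: Δp = -0.01220, p = 0.49577
step 3: Δp = -0.01000, p = 0.48577
step 4: Δp = -0.00827, p = 0.47750
step 5: Δp = -0.00688, p = 0.47062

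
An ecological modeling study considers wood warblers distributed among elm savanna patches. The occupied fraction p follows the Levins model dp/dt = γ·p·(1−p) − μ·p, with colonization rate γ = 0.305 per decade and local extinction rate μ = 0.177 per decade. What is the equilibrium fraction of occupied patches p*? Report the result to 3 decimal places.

0.420

At equilibrium, colonization balances extinction: γ·p*·(1−p*) = μ·p*.
So p* = 1 − μ/γ = 1 − 0.177/0.305 = 1 − 0.5803 = 0.4197.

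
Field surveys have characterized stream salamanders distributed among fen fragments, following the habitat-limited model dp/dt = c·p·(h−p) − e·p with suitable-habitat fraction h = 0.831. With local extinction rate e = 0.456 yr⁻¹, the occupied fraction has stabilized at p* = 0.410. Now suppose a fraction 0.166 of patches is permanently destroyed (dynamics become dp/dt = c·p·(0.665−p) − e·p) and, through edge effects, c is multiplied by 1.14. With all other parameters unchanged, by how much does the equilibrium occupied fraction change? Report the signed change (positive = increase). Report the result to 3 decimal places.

Balance c(h−p*) = e gives c = e/(0.831 − 0.41000) = 0.456/0.42100 = 1.08314.
New p* = 0.665 − e/c = 0.665 − 0.45600/1.23478 = 0.29570.
Δp* = 0.29570 − 0.41000 = -0.11430.

-0.114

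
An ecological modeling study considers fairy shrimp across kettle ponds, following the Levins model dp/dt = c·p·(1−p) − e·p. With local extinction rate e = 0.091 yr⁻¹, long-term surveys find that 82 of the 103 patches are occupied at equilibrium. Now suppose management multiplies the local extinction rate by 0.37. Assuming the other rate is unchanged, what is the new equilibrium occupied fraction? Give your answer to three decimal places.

0.925

Observed p* = 82/103 = 0.79612.
Balance c(1−p*) = e gives c = e/(1 − 0.79612) = 0.091/0.20388 = 0.44634.
New p* = 1 − e/c = 1 − 0.03367/0.44634 = 0.92456.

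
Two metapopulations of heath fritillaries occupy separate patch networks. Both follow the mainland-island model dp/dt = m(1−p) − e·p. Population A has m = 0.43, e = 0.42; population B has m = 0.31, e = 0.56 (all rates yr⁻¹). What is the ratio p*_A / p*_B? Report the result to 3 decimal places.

1.420

A: p*_A = m/(m+e) = 0.43/0.8500 = 0.5059.
B: p*_B = 0.31/0.8700 = 0.3563.
p*_A / p*_B = 0.5059/0.3563 = 1.4197.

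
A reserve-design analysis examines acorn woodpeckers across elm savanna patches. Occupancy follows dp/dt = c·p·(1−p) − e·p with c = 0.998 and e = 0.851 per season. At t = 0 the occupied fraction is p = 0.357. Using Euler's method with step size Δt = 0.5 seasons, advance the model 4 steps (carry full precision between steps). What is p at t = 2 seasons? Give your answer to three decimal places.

Update rule: p ← p + [c·p·(1−p) − e·p]·Δt with Δt = 0.5.
  1  |  dp/dt·Δt = -0.037358  |  p_1 = 0.319642
  2  |  dp/dt·Δt = -0.027490  |  p_2 = 0.292153
  3  |  dp/dt·Δt = -0.021118  |  p_3 = 0.271035
  4  |  dp/dt·Δt = -0.016735  |  p_4 = 0.254299

0.254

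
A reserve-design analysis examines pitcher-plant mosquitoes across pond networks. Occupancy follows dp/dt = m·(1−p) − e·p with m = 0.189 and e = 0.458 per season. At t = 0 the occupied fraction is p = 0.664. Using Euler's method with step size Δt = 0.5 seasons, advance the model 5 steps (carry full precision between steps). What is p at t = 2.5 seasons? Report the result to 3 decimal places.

Update rule: p ← p + [m·(1−p) − e·p]·Δt with Δt = 0.5.
  1  |  dp/dt·Δt = -0.120304  |  p_1 = 0.543696
  2  |  dp/dt·Δt = -0.081386  |  p_2 = 0.462310
  3  |  dp/dt·Δt = -0.055057  |  p_3 = 0.407253
  4  |  dp/dt·Δt = -0.037246  |  p_4 = 0.370007
  5  |  dp/dt·Δt = -0.025197  |  p_5 = 0.344809

0.345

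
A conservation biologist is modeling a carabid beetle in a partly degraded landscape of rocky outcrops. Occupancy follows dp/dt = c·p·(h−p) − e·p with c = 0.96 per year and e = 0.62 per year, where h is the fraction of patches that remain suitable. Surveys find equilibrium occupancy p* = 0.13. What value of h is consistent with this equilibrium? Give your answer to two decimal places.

At equilibrium c(h−p*) = e, so h = p* + e/c.
h = 0.13 + 0.62/0.96 = 0.13 + 0.6458 = 0.7758.

0.78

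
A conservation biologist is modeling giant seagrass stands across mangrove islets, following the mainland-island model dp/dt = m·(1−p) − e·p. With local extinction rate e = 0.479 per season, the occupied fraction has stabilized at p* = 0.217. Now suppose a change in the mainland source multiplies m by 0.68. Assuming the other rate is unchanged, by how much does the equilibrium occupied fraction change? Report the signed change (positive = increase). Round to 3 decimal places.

Balance m(1−p*) = e·p* gives m = e·p*/(1−p*) = 0.479×0.21700/0.78300 = 0.13275.
New p* = m/(m+e) = 0.09027/(0.09027+0.47900) = 0.15857.
Δp* = 0.15857 − 0.21700 = -0.05843.

-0.058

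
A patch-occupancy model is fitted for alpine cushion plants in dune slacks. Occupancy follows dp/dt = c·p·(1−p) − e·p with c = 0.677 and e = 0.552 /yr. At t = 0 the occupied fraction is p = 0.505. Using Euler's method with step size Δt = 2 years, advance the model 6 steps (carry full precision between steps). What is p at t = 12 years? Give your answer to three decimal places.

Update rule: p ← p + [c·p·(1−p) − e·p]·Δt with Δt = 2.
t = 2: p = 0.50500 + (-0.21905) = 0.28595
t = 4: p = 0.28595 + (-0.03922) = 0.24672
t = 6: p = 0.24672 + (-0.02074) = 0.22598
t = 8: p = 0.22598 + (-0.01265) = 0.21333
t = 10: p = 0.21333 + (-0.00829) = 0.20504
t = 12: p = 0.20504 + (-0.00567) = 0.19938

0.199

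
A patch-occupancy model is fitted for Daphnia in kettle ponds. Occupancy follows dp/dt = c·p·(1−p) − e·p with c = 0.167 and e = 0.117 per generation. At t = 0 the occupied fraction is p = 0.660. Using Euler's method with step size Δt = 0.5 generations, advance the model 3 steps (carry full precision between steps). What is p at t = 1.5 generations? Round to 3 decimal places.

Update rule: p ← p + [c·p·(1−p) − e·p]·Δt with Δt = 0.5.
p: 0.66000 → 0.64013  (Δp = -0.01987)
p: 0.64013 → 0.62192  (Δp = -0.01821)
p: 0.62192 → 0.60517  (Δp = -0.01675)

0.605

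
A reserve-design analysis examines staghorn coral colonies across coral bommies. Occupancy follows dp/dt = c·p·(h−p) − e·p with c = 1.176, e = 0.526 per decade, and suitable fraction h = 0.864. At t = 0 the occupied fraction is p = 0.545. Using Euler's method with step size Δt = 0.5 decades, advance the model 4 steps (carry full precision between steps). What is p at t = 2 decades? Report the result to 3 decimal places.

Update rule: p ← p + [c·p·(h−p) − e·p]·Δt with Δt = 0.5.
step 1: Δp = -0.04111, p = 0.50389
step 2: Δp = -0.02583, p = 0.47806
step 3: Δp = -0.01724, p = 0.46082
step 4: Δp = -0.01195, p = 0.44887

0.449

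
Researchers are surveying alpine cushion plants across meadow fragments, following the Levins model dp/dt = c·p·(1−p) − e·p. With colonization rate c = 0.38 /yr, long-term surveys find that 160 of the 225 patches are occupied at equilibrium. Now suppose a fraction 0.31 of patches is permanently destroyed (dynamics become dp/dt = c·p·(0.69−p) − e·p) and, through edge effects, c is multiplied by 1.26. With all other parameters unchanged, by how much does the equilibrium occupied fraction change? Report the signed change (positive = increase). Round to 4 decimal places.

Observed p* = 160/225 = 0.71111.
Balance c(1−p*) = e gives e = 0.38×(1 − 0.71111) = 0.10978.
New p* = 0.69 − e/c = 0.69 − 0.10978/0.47880 = 0.46072.
Δp* = 0.46072 − 0.71111 = -0.25039.

-0.2504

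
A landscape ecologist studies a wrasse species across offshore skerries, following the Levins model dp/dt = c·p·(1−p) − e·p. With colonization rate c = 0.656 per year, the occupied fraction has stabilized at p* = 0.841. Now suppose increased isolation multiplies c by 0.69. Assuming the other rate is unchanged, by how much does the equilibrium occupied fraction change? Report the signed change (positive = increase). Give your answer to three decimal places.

Balance c(1−p*) = e gives e = 0.656×(1 − 0.84100) = 0.10430.
New p* = 1 − e/c = 1 − 0.10430/0.45264 = 0.76957.
Δp* = 0.76957 − 0.84100 = -0.07143.

-0.071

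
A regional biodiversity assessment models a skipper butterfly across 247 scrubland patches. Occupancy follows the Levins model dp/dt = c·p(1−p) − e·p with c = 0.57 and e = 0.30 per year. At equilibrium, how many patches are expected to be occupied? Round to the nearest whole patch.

117

p* = 1 − e/c = 1 − 0.30/0.57 = 0.4737.
Expected occupied patches = N × p* = 247 × 0.4737 = 117.00 ≈ 117.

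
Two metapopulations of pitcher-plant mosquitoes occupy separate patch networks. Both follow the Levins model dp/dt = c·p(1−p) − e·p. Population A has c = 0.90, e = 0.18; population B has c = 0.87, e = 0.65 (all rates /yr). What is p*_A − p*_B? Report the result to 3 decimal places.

0.547

A: p*_A = 1 − 0.18/0.90 = 0.8000.
B: p*_B = 1 − 0.65/0.87 = 0.2529.
p*_A − p*_B = 0.8000 − 0.2529 = 0.5471.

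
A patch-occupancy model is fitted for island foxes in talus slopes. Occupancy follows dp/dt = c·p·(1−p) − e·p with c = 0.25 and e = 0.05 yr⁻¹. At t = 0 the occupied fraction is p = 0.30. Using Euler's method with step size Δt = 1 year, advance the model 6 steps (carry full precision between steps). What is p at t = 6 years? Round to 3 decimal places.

Update rule: p ← p + [c·p·(1−p) − e·p]·Δt with Δt = 1.
  1  |  dp/dt·Δt = +0.037500  |  p_1 = 0.337500
  2  |  dp/dt·Δt = +0.039023  |  p_2 = 0.376523
  3  |  dp/dt·Δt = +0.039862  |  p_3 = 0.416386
  4  |  dp/dt·Δt = +0.039933  |  p_4 = 0.456319
  5  |  dp/dt·Δt = +0.039207  |  p_5 = 0.495526
  6  |  dp/dt·Δt = +0.037719  |  p_6 = 0.533244

0.533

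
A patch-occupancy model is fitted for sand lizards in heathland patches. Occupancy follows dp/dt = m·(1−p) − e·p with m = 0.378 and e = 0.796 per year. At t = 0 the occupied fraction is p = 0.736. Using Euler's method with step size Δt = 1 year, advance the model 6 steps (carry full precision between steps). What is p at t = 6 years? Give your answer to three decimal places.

Update rule: p ← p + [m·(1−p) − e·p]·Δt with Δt = 1.
  1  |  dp/dt·Δt = -0.486064  |  p_1 = 0.249936
  2  |  dp/dt·Δt = +0.084575  |  p_2 = 0.334511
  3  |  dp/dt·Δt = -0.014716  |  p_3 = 0.319795
  4  |  dp/dt·Δt = +0.002561  |  p_4 = 0.322356
  5  |  dp/dt·Δt = -0.000446  |  p_5 = 0.321910
  6  |  dp/dt·Δt = +0.000078  |  p_6 = 0.321988

0.322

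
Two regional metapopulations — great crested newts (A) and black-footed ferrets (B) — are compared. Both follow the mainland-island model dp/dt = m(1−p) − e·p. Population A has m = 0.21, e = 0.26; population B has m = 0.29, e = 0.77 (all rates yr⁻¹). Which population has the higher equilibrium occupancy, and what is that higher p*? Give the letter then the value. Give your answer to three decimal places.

A: p*_A = m/(m+e) = 0.21/0.4700 = 0.4468.
B: p*_B = 0.29/1.0600 = 0.2736.
A is higher at 0.4468.

A, 0.447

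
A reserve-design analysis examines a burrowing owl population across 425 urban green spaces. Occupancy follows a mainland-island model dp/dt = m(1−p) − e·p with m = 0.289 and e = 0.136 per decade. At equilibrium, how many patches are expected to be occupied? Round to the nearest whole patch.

289

p* = m/(m+e) = 0.289/0.4250 = 0.6800.
Expected occupied patches = N × p* = 425 × 0.6800 = 289.00 ≈ 289.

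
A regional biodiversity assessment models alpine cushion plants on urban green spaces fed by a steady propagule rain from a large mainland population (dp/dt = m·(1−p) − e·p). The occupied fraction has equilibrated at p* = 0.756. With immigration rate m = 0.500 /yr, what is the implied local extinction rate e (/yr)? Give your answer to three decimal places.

0.161

At equilibrium m(1−p*) = e·p*, so e = m(1−p*)/p*.
e = 0.500 × 0.2440 / 0.756 = 0.1614.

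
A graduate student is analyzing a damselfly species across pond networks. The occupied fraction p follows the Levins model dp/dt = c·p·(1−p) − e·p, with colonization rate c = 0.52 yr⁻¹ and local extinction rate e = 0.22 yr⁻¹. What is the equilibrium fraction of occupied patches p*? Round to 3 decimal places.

Setting dp/dt = 0 and dividing through by p* gives c·(1−p*) = e.
So p* = 1 − e/c = 1 − 0.22/0.52 = 1 − 0.4231 = 0.5769.

0.577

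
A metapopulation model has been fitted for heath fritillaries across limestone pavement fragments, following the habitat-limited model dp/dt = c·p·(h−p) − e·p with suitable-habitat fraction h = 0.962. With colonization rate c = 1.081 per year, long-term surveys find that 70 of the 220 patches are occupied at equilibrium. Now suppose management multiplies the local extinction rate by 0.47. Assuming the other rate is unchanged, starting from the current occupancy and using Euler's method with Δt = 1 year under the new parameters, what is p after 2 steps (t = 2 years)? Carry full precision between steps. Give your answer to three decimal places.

Observed p* = 70/220 = 0.31818.
Balance c(h−p*) = e gives e = 1.081×(0.962 − 0.31818) = 0.69597.
Starting from p₀ = 0.31818; update p ← p + (dp/dt)·Δt with the new parameters.
  1  |  dp/dt·Δt = +0.117365  |  p_1 = 0.435547
  2  |  dp/dt·Δt = +0.105398  |  p_2 = 0.540946

0.541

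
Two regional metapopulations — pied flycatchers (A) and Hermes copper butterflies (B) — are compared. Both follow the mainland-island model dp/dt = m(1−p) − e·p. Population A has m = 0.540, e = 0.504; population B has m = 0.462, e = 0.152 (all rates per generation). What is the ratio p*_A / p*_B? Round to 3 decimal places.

0.687

A: p*_A = m/(m+e) = 0.540/1.0440 = 0.5172.
B: p*_B = 0.462/0.6140 = 0.7524.
p*_A / p*_B = 0.5172/0.7524 = 0.6874.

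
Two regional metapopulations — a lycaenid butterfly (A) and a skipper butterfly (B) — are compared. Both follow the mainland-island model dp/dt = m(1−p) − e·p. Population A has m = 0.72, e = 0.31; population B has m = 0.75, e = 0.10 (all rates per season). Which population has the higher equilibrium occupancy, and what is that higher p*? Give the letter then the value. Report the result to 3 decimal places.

A: p*_A = m/(m+e) = 0.72/1.0300 = 0.6990.
B: p*_B = 0.75/0.8500 = 0.8824.
B is higher at 0.8824.

B, 0.882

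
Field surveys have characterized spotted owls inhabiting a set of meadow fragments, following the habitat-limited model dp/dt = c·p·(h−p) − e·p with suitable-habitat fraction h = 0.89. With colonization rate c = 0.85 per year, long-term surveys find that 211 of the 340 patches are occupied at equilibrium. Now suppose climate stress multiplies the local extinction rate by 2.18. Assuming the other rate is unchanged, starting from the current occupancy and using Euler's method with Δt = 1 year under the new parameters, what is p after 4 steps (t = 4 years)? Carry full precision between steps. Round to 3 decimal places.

0.345

Observed p* = 211/340 = 0.62059.
Balance c(h−p*) = e gives e = 0.85×(0.89 − 0.62059) = 0.22900.
Starting from p₀ = 0.62059; update p ← p + (dp/dt)·Δt with the new parameters.
p: 0.62059 → 0.45289  (Δp = -0.16770)
p: 0.45289 → 0.39507  (Δp = -0.05782)
p: 0.39507 → 0.36404  (Δp = -0.03102)
p: 0.36404 → 0.34506  (Δp = -0.01899)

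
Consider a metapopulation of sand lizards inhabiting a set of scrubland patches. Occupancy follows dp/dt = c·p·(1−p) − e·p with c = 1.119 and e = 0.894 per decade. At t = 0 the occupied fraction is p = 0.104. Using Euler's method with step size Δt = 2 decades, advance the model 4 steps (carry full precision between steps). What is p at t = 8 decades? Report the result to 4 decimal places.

0.1786

Update rule: p ← p + [c·p·(1−p) − e·p]·Δt with Δt = 2.
p: 0.10400 → 0.12659  (Δp = +0.02259)
p: 0.12659 → 0.14769  (Δp = +0.02110)
p: 0.14769 → 0.16534  (Δp = +0.01764)
p: 0.16534 → 0.17856  (Δp = +0.01322)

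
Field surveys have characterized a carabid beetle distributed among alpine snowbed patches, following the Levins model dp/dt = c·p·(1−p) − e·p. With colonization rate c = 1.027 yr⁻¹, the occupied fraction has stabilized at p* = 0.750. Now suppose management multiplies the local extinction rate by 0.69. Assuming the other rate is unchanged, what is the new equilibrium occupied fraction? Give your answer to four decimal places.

Balance c(1−p*) = e gives e = 1.027×(1 − 0.75000) = 0.25675.
New p* = 1 − e/c = 1 − 0.17716/1.02700 = 0.82750.

0.8275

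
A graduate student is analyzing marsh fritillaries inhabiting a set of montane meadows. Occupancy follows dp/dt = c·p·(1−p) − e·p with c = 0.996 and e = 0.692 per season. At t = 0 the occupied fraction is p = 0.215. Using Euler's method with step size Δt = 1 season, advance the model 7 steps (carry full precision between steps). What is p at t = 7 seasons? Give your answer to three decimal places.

Update rule: p ← p + [c·p·(1−p) − e·p]·Δt with Δt = 1.
step 1: Δp = +0.01932, p = 0.23432
step 2: Δp = +0.01655, p = 0.25087
step 3: Δp = +0.01358, p = 0.26445
step 4: Δp = +0.01074, p = 0.27519
step 5: Δp = +0.00823, p = 0.28342
step 6: Δp = +0.00615, p = 0.28957
step 7: Δp = +0.00451, p = 0.29409

0.294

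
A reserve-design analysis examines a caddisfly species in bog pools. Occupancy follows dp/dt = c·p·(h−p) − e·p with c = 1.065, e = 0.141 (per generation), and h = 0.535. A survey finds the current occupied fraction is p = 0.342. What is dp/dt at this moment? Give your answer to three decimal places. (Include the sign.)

0.022

Colonization term: c·p·(h−p) = 1.065×0.342×0.1930 = 0.07030.
Extinction term: e·p = 0.04822.
dp/dt = 0.07030 − 0.04822 = 0.02207.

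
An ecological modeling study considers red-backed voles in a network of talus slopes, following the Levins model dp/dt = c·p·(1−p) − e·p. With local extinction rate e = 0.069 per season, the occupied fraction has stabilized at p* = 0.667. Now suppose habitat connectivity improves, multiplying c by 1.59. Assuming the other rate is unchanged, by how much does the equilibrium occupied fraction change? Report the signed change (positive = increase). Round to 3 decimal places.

Balance c(1−p*) = e gives c = e/(1 − 0.66700) = 0.069/0.33300 = 0.20721.
New p* = 1 − e/c = 1 − 0.06900/0.32946 = 0.79057.
Δp* = 0.79057 − 0.66700 = +0.12357.

0.124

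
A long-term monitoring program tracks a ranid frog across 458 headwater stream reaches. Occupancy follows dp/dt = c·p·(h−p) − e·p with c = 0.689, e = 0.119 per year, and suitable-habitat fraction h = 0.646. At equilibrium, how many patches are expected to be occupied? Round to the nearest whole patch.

p* = h − e/c = 0.646 − 0.1727 = 0.4733.
Expected occupied patches = N × p* = 458 × 0.4733 = 216.76 ≈ 217.

217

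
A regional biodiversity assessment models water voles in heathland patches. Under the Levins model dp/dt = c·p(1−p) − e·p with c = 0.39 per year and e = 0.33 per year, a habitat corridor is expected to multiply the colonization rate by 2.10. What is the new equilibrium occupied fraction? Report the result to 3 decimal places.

Before: p* = 1 − 0.33/0.39 = 0.1538.
After the change, c = 0.819, e = 0.33, so p* = 1 − 0.33/0.819 = 0.5971.

0.597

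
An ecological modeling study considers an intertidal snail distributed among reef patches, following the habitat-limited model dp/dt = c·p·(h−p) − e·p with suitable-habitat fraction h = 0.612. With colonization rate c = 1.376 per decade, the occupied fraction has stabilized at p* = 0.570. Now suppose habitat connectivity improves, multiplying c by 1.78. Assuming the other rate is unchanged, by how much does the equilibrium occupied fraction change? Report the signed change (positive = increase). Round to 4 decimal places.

0.0184

Balance c(h−p*) = e gives e = 1.376×(0.612 − 0.57000) = 0.05779.
New p* = 0.612 − e/c = 0.612 − 0.05779/2.44928 = 0.58841.
Δp* = 0.58841 − 0.57000 = +0.01841.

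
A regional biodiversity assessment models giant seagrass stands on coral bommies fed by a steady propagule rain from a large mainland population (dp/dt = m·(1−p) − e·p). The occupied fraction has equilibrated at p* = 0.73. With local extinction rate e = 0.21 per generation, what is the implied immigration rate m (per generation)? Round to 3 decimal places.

0.568

At equilibrium m(1−p*) = e·p*, so m = e·p*/(1−p*).
m = 0.21 × 0.73 / 0.2700 = 0.1533/0.2700 = 0.5678.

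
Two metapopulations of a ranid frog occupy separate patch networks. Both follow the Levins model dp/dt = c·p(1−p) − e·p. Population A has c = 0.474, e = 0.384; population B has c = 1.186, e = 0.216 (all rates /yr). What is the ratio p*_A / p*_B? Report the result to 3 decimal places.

0.232

A: p*_A = 1 − 0.384/0.474 = 0.1899.
B: p*_B = 1 − 0.216/1.186 = 0.8179.
p*_A / p*_B = 0.1899/0.8179 = 0.2322.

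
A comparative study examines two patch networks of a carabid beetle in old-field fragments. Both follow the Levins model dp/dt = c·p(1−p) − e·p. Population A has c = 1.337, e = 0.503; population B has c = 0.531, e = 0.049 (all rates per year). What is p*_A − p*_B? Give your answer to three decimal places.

-0.284

A: p*_A = 1 − 0.503/1.337 = 0.6238.
B: p*_B = 1 − 0.049/0.531 = 0.9077.
p*_A − p*_B = 0.6238 − 0.9077 = -0.2839.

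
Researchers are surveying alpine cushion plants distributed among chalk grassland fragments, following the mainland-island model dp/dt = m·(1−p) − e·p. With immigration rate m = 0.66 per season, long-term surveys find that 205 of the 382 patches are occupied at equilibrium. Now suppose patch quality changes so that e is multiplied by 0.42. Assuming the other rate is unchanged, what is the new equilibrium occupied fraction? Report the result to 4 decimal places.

0.7339

Observed p* = 205/382 = 0.53665.
Balance m(1−p*) = e·p* gives e = m(1−p*)/p* = 0.66×0.46335/0.53665 = 0.56985.
New p* = m/(m+e) = 0.66000/(0.66000+0.23934) = 0.73387.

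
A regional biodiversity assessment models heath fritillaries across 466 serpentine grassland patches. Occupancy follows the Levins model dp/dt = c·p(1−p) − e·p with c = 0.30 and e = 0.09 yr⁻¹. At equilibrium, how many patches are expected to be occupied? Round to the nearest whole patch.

p* = 1 − e/c = 1 − 0.09/0.30 = 0.7000.
Expected occupied patches = N × p* = 466 × 0.7000 = 326.20 ≈ 326.

326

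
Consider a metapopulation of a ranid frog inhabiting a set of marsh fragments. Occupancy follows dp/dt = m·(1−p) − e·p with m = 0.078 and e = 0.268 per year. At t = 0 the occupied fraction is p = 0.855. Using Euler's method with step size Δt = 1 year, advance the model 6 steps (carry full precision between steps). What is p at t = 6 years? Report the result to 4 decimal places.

0.2747

Update rule: p ← p + [m·(1−p) − e·p]·Δt with Δt = 1.
t = 1: p = 0.85500 + (-0.21783) = 0.63717
t = 2: p = 0.63717 + (-0.14246) = 0.49471
t = 3: p = 0.49471 + (-0.09317) = 0.40154
t = 4: p = 0.40154 + (-0.06093) = 0.34061
t = 5: p = 0.34061 + (-0.03985) = 0.30076
t = 6: p = 0.30076 + (-0.02606) = 0.27470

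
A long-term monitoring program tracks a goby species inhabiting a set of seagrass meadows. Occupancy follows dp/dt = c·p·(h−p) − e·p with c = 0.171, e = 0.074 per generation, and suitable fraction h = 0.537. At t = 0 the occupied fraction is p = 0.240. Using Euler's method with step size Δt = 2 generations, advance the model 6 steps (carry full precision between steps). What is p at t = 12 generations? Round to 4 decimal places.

Update rule: p ← p + [c·p·(h−p) − e·p]·Δt with Δt = 2.
t = 2: p = 0.24000 + (-0.01114) = 0.22886
t = 4: p = 0.22886 + (-0.00975) = 0.21910
t = 6: p = 0.21910 + (-0.00861) = 0.21050
t = 8: p = 0.21050 + (-0.00765) = 0.20285
t = 10: p = 0.20285 + (-0.00684) = 0.19601
t = 12: p = 0.19601 + (-0.00615) = 0.18986

0.1899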